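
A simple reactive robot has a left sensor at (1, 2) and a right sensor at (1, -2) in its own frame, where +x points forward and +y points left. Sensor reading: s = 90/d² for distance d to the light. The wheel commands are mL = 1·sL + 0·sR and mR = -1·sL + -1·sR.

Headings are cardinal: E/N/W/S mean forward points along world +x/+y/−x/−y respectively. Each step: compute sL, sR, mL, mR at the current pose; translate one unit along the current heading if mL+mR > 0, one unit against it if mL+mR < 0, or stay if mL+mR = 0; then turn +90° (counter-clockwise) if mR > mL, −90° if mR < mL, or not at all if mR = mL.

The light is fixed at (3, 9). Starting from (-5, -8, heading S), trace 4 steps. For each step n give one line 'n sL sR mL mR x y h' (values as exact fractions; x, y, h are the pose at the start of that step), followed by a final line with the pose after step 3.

n=0: pose=(-5,-8,S); sL=1/4, sR=45/212; mL=1/4, mR=-49/106; mL+mR=-45/212 → advance -1; mR−mL=-151/212 → turn -1·90°
n=1: pose=(-5,-7,W); sL=2/9, sR=90/277; mL=2/9, mR=-1364/2493; mL+mR=-90/277 → advance -1; mR−mL=-1918/2493 → turn -1·90°
n=2: pose=(-4,-7,N); sL=5/17, sR=9/25; mL=5/17, mR=-278/425; mL+mR=-9/25 → advance -1; mR−mL=-403/425 → turn -1·90°
n=3: pose=(-4,-8,E); sL=10/29, sR=90/397; mL=10/29, mR=-6580/11513; mL+mR=-90/397 → advance -1; mR−mL=-10550/11513 → turn -1·90°

0 1/4 45/212 1/4 -49/106 -5 -8 S
1 2/9 90/277 2/9 -1364/2493 -5 -7 W
2 5/17 9/25 5/17 -278/425 -4 -7 N
3 10/29 90/397 10/29 -6580/11513 -4 -8 E
final -5 -8 S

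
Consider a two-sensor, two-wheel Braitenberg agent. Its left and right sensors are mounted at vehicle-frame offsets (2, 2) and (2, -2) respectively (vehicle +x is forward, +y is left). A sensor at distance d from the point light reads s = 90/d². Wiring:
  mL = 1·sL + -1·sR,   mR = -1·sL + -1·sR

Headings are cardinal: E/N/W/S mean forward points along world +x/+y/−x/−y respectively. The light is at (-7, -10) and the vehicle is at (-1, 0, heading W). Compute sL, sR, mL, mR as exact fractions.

left sensor world pos  = (-3, -2); dL² = 80
right sensor world pos = (-3, 2); dR² = 160
sL = 90/80 = 9/8
sR = 90/160 = 9/16
mL = 1·sL + -1·sR = 9/16
mR = -1·sL + -1·sR = -27/16

9/8 9/16 9/16 -27/16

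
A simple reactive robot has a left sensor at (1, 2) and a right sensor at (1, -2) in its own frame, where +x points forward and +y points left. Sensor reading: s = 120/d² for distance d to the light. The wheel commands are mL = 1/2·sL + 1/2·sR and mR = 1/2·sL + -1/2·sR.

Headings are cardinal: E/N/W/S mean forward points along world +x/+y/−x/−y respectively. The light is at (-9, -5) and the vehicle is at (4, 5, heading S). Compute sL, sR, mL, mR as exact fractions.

20/51 60/101 2540/5151 -520/5151

left sensor world pos  = (6, 4); dL² = 306
right sensor world pos = (2, 4); dR² = 202
sL = 120/306 = 20/51
sR = 120/202 = 60/101
mL = 1/2·sL + 1/2·sR = 2540/5151
mR = 1/2·sL + -1/2·sR = -520/5151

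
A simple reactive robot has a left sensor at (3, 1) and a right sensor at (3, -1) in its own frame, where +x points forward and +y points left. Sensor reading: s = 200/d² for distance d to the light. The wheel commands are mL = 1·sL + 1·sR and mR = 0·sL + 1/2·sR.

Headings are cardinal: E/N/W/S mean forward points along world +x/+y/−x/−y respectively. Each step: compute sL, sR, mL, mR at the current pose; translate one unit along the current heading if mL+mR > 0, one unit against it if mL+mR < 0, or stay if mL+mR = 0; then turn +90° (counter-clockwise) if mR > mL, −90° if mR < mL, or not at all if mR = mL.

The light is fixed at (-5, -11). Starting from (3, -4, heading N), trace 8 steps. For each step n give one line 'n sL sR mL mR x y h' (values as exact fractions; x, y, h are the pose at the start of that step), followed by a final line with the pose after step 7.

n=0: pose=(3,-4,N); sL=200/149, sR=200/181; mL=66000/26969, mR=100/181; mL+mR=80900/26969 → advance +1; mR−mL=-51100/26969 → turn -1·90°
n=1: pose=(3,-3,E); sL=100/101, sR=20/17; mL=3720/1717, mR=10/17; mL+mR=4730/1717 → advance +1; mR−mL=-2710/1717 → turn -1·90°
n=2: pose=(4,-3,S); sL=8/5, sR=200/89; mL=1712/445, mR=100/89; mL+mR=2212/445 → advance +1; mR−mL=-1212/445 → turn -1·90°
n=3: pose=(4,-4,W); sL=25/9, sR=2; mL=43/9, mR=1; mL+mR=52/9 → advance +1; mR−mL=-34/9 → turn -1·90°
n=4: pose=(3,-4,N); sL=200/149, sR=200/181; mL=66000/26969, mR=100/181; mL+mR=80900/26969 → advance +1; mR−mL=-51100/26969 → turn -1·90°
n=5: pose=(3,-3,E); sL=100/101, sR=20/17; mL=3720/1717, mR=10/17; mL+mR=4730/1717 → advance +1; mR−mL=-2710/1717 → turn -1·90°
n=6: pose=(4,-3,S); sL=8/5, sR=200/89; mL=1712/445, mR=100/89; mL+mR=2212/445 → advance +1; mR−mL=-1212/445 → turn -1·90°
n=7: pose=(4,-4,W); sL=25/9, sR=2; mL=43/9, mR=1; mL+mR=52/9 → advance +1; mR−mL=-34/9 → turn -1·90°

0 200/149 200/181 66000/26969 100/181 3 -4 N
1 100/101 20/17 3720/1717 10/17 3 -3 E
2 8/5 200/89 1712/445 100/89 4 -3 S
3 25/9 2 43/9 1 4 -4 W
4 200/149 200/181 66000/26969 100/181 3 -4 N
5 100/101 20/17 3720/1717 10/17 3 -3 E
6 8/5 200/89 1712/445 100/89 4 -3 S
7 25/9 2 43/9 1 4 -4 W
final 3 -4 N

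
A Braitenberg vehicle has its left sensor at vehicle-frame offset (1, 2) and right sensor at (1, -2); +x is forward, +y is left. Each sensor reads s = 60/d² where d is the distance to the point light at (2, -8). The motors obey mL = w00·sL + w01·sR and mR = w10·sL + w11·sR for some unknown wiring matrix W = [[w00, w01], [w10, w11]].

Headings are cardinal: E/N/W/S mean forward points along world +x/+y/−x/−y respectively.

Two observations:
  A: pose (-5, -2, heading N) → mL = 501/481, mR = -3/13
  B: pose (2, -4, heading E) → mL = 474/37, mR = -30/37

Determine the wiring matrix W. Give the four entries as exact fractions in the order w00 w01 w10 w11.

1/2 1 -1/2 0

obs A: pose=(-5,-2,N) → sL=6/13, sR=30/37, mL=501/481, mR=-3/13
obs B: pose=(2,-4,E) → sL=60/37, sR=12, mL=474/37, mR=-30/37
sensor matrix S = [[6/13, 30/37], [60/37, 12]]; det S = 75168/17797
solve [mL_A; mL_B] = S·[w00; w01] and [mR_A; mR_B] = S·[w10; w11]:
  w00 = 1/2, w01 = 1, w10 = -1/2, w11 = 0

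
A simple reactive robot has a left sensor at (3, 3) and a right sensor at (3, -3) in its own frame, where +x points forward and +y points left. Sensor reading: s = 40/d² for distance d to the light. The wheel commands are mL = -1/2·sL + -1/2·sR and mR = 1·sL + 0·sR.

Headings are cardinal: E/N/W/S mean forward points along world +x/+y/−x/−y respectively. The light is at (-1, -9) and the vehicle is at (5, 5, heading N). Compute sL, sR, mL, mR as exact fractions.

left sensor world pos  = (2, 8); dL² = 298
right sensor world pos = (8, 8); dR² = 370
sL = 40/298 = 20/149
sR = 40/370 = 4/37
mL = -1/2·sL + -1/2·sR = -668/5513
mR = 1·sL + 0·sR = 20/149

20/149 4/37 -668/5513 20/149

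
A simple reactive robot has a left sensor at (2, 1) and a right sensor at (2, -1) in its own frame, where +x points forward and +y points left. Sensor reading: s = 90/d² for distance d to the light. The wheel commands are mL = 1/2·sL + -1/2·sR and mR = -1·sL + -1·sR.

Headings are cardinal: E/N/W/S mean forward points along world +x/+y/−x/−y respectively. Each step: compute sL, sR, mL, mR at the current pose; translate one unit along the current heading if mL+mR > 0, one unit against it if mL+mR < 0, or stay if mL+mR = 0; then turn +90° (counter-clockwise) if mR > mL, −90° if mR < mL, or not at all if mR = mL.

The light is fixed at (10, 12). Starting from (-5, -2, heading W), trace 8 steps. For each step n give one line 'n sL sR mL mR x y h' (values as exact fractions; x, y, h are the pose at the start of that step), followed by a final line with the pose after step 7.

n=0: pose=(-5,-2,W); sL=45/257, sR=45/229; mL=-630/58853, mR=-21870/58853; mL+mR=-22500/58853 → advance -1; mR−mL=-21240/58853 → turn -1·90°
n=1: pose=(-4,-2,N); sL=10/41, sR=90/313; mL=-280/12833, mR=-6820/12833; mL+mR=-7100/12833 → advance -1; mR−mL=-6540/12833 → turn -1·90°
n=2: pose=(-4,-3,E); sL=9/34, sR=9/40; mL=27/1360, mR=-333/680; mL+mR=-639/1360 → advance -1; mR−mL=-693/1360 → turn -1·90°
n=3: pose=(-5,-3,S); sL=18/97, sR=18/109; mL=108/10573, mR=-3708/10573; mL+mR=-3600/10573 → advance -1; mR−mL=-3816/10573 → turn -1·90°
n=4: pose=(-5,-2,W); sL=45/257, sR=45/229; mL=-630/58853, mR=-21870/58853; mL+mR=-22500/58853 → advance -1; mR−mL=-21240/58853 → turn -1·90°
n=5: pose=(-4,-2,N); sL=10/41, sR=90/313; mL=-280/12833, mR=-6820/12833; mL+mR=-7100/12833 → advance -1; mR−mL=-6540/12833 → turn -1·90°
n=6: pose=(-4,-3,E); sL=9/34, sR=9/40; mL=27/1360, mR=-333/680; mL+mR=-639/1360 → advance -1; mR−mL=-693/1360 → turn -1·90°
n=7: pose=(-5,-3,S); sL=18/97, sR=18/109; mL=108/10573, mR=-3708/10573; mL+mR=-3600/10573 → advance -1; mR−mL=-3816/10573 → turn -1·90°

0 45/257 45/229 -630/58853 -21870/58853 -5 -2 W
1 10/41 90/313 -280/12833 -6820/12833 -4 -2 N
2 9/34 9/40 27/1360 -333/680 -4 -3 E
3 18/97 18/109 108/10573 -3708/10573 -5 -3 S
4 45/257 45/229 -630/58853 -21870/58853 -5 -2 W
5 10/41 90/313 -280/12833 -6820/12833 -4 -2 N
6 9/34 9/40 27/1360 -333/680 -4 -3 E
7 18/97 18/109 108/10573 -3708/10573 -5 -3 S
final -5 -2 W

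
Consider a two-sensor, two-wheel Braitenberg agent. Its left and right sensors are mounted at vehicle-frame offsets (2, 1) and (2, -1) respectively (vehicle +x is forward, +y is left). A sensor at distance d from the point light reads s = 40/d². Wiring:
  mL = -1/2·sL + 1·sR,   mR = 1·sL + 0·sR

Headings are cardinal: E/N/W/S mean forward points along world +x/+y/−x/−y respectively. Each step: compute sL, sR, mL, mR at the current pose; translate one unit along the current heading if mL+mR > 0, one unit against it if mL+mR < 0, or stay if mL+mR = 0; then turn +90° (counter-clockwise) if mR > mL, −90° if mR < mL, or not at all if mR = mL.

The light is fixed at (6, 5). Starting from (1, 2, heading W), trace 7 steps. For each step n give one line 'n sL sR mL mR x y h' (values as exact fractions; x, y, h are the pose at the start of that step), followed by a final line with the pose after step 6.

0 8/13 40/53 308/689 8/13 1 2 W
1 4/5 20/37 26/185 4/5 0 2 S
2 8/5 40/41 36/205 8/5 0 1 E
3 1 2 3/2 1 1 1 N
4 40/13 8/5 4/65 40/13 1 2 E
5 20/13 4 42/13 20/13 2 2 N
6 8 40/13 -12/13 8 2 3 E
final 3 3 N

n=0: pose=(1,2,W); sL=8/13, sR=40/53; mL=308/689, mR=8/13; mL+mR=732/689 → advance +1; mR−mL=116/689 → turn +1·90°
n=1: pose=(0,2,S); sL=4/5, sR=20/37; mL=26/185, mR=4/5; mL+mR=174/185 → advance +1; mR−mL=122/185 → turn +1·90°
n=2: pose=(0,1,E); sL=8/5, sR=40/41; mL=36/205, mR=8/5; mL+mR=364/205 → advance +1; mR−mL=292/205 → turn +1·90°
n=3: pose=(1,1,N); sL=1, sR=2; mL=3/2, mR=1; mL+mR=5/2 → advance +1; mR−mL=-1/2 → turn -1·90°
n=4: pose=(1,2,E); sL=40/13, sR=8/5; mL=4/65, mR=40/13; mL+mR=204/65 → advance +1; mR−mL=196/65 → turn +1·90°
n=5: pose=(2,2,N); sL=20/13, sR=4; mL=42/13, mR=20/13; mL+mR=62/13 → advance +1; mR−mL=-22/13 → turn -1·90°
n=6: pose=(2,3,E); sL=8, sR=40/13; mL=-12/13, mR=8; mL+mR=92/13 → advance +1; mR−mL=116/13 → turn +1·90°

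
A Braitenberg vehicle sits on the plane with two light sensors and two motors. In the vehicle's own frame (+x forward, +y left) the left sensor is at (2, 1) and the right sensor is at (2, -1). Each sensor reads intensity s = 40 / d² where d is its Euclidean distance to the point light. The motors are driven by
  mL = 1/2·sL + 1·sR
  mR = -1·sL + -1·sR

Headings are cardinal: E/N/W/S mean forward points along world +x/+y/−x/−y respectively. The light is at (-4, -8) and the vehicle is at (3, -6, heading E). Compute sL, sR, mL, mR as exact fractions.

left sensor world pos  = (5, -5); dL² = 90
right sensor world pos = (5, -7); dR² = 82
sL = 40/90 = 4/9
sR = 40/82 = 20/41
mL = 1/2·sL + 1·sR = 262/369
mR = -1·sL + -1·sR = -344/369

4/9 20/41 262/369 -344/369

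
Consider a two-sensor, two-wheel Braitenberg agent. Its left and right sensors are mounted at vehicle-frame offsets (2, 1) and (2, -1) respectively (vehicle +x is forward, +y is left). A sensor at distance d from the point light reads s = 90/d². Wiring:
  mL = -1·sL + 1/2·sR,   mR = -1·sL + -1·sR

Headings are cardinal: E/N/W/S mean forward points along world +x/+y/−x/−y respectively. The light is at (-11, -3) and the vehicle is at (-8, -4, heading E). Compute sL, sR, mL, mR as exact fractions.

left sensor world pos  = (-6, -3); dL² = 25
right sensor world pos = (-6, -5); dR² = 29
sL = 90/25 = 18/5
sR = 90/29 = 90/29
mL = -1·sL + 1/2·sR = -297/145
mR = -1·sL + -1·sR = -972/145

18/5 90/29 -297/145 -972/145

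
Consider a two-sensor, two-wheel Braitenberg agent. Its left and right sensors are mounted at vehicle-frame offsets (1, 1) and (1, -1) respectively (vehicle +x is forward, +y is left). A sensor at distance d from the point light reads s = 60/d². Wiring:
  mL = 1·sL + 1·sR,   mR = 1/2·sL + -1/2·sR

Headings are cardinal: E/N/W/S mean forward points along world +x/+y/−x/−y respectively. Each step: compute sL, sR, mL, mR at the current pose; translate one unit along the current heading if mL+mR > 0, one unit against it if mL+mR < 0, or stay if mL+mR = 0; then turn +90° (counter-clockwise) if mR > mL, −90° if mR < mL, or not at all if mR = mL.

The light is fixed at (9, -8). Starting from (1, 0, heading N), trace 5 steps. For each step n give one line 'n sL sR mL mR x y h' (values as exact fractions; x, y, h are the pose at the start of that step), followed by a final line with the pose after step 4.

n=0: pose=(1,0,N); sL=10/27, sR=6/13; mL=292/351, mR=-16/351; mL+mR=92/117 → advance +1; mR−mL=-308/351 → turn -1·90°
n=1: pose=(1,1,E); sL=60/149, sR=60/113; mL=15720/16837, mR=-1080/16837; mL+mR=14640/16837 → advance +1; mR−mL=-16800/16837 → turn -1·90°
n=2: pose=(2,1,S); sL=3/5, sR=15/32; mL=171/160, mR=21/320; mL+mR=363/320 → advance +1; mR−mL=-321/320 → turn -1·90°
n=3: pose=(2,0,W); sL=60/113, sR=12/29; mL=3096/3277, mR=192/3277; mL+mR=3288/3277 → advance +1; mR−mL=-2904/3277 → turn -1·90°
n=4: pose=(1,0,N); sL=10/27, sR=6/13; mL=292/351, mR=-16/351; mL+mR=92/117 → advance +1; mR−mL=-308/351 → turn -1·90°

0 10/27 6/13 292/351 -16/351 1 0 N
1 60/149 60/113 15720/16837 -1080/16837 1 1 E
2 3/5 15/32 171/160 21/320 2 1 S
3 60/113 12/29 3096/3277 192/3277 2 0 W
4 10/27 6/13 292/351 -16/351 1 0 N
final 1 1 E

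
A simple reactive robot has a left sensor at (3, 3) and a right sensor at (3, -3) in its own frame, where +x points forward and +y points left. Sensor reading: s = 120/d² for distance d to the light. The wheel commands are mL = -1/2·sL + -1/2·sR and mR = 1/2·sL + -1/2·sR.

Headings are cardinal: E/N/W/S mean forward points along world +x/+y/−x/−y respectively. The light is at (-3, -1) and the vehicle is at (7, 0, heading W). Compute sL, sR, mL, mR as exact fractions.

120/53 24/13 -1416/689 144/689

left sensor world pos  = (4, -3); dL² = 53
right sensor world pos = (4, 3); dR² = 65
sL = 120/53 = 120/53
sR = 120/65 = 24/13
mL = -1/2·sL + -1/2·sR = -1416/689
mR = 1/2·sL + -1/2·sR = 144/689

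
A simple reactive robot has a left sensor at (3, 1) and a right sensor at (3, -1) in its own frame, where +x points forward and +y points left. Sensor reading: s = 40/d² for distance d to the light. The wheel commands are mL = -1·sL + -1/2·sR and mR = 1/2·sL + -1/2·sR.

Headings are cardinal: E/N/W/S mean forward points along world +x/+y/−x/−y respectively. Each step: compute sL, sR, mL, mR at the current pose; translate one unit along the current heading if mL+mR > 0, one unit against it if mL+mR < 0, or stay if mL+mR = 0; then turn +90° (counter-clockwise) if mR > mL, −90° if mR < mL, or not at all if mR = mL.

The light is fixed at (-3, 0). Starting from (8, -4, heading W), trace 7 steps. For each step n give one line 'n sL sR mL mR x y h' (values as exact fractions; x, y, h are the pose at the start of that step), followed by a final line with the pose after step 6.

0 40/89 40/73 -4700/6497 -320/6497 8 -4 W
1 20/109 4/17 -558/1853 -48/1853 9 -4 S
2 40/229 40/241 -14220/55189 240/55189 9 -3 E
3 2/5 5/18 -97/180 11/180 8 -3 N
4 40/89 40/73 -4700/6497 -320/6497 8 -4 W
5 20/109 4/17 -558/1853 -48/1853 9 -4 S
6 40/229 40/241 -14220/55189 240/55189 9 -3 E
final 8 -3 N

n=0: pose=(8,-4,W); sL=40/89, sR=40/73; mL=-4700/6497, mR=-320/6497; mL+mR=-5020/6497 → advance -1; mR−mL=60/89 → turn +1·90°
n=1: pose=(9,-4,S); sL=20/109, sR=4/17; mL=-558/1853, mR=-48/1853; mL+mR=-606/1853 → advance -1; mR−mL=30/109 → turn +1·90°
n=2: pose=(9,-3,E); sL=40/229, sR=40/241; mL=-14220/55189, mR=240/55189; mL+mR=-13980/55189 → advance -1; mR−mL=60/229 → turn +1·90°
n=3: pose=(8,-3,N); sL=2/5, sR=5/18; mL=-97/180, mR=11/180; mL+mR=-43/90 → advance -1; mR−mL=3/5 → turn +1·90°
n=4: pose=(8,-4,W); sL=40/89, sR=40/73; mL=-4700/6497, mR=-320/6497; mL+mR=-5020/6497 → advance -1; mR−mL=60/89 → turn +1·90°
n=5: pose=(9,-4,S); sL=20/109, sR=4/17; mL=-558/1853, mR=-48/1853; mL+mR=-606/1853 → advance -1; mR−mL=30/109 → turn +1·90°
n=6: pose=(9,-3,E); sL=40/229, sR=40/241; mL=-14220/55189, mR=240/55189; mL+mR=-13980/55189 → advance -1; mR−mL=60/229 → turn +1·90°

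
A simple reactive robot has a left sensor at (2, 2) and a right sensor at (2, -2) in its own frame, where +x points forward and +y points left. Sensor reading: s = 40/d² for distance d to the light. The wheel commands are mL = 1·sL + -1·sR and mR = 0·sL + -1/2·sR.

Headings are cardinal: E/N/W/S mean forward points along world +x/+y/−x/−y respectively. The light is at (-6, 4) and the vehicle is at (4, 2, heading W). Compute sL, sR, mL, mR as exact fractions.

left sensor world pos  = (2, 0); dL² = 80
right sensor world pos = (2, 4); dR² = 64
sL = 40/80 = 1/2
sR = 40/64 = 5/8
mL = 1·sL + -1·sR = -1/8
mR = 0·sL + -1/2·sR = -5/16

1/2 5/8 -1/8 -5/16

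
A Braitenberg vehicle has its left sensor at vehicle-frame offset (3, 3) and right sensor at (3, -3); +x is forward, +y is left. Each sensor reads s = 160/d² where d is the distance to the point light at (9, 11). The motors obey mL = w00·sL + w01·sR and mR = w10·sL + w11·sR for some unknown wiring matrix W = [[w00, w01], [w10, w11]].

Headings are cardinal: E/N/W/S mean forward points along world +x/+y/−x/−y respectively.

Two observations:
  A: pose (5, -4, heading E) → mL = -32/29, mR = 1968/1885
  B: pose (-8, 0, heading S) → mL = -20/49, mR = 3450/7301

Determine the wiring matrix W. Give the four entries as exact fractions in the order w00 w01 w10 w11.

-1 0 1/2 1

obs A: pose=(5,-4,E) → sL=32/29, sR=32/65, mL=-32/29, mR=1968/1885
obs B: pose=(-8,0,S) → sL=20/49, sR=40/149, mL=-20/49, mR=3450/7301
sensor matrix S = [[32/29, 32/65], [20/49, 40/149]]; det S = 262272/2752477
solve [mL_A; mL_B] = S·[w00; w01] and [mR_A; mR_B] = S·[w10; w11]:
  w00 = -1, w01 = 0, w10 = 1/2, w11 = 1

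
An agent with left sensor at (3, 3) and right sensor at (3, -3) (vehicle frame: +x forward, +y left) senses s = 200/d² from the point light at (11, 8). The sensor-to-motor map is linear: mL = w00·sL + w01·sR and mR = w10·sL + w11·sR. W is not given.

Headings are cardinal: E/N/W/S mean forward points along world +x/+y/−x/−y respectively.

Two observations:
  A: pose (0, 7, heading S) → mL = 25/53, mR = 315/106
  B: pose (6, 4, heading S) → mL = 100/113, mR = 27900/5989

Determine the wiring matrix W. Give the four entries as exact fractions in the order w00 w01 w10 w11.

0 1/2 1 1/2

obs A: pose=(0,7,S) → sL=5/2, sR=50/53, mL=25/53, mR=315/106
obs B: pose=(6,4,S) → sL=200/53, sR=200/113, mL=100/113, mR=27900/5989
sensor matrix S = [[5/2, 50/53], [200/53, 200/113]]; det S = 274500/317417
solve [mL_A; mL_B] = S·[w00; w01] and [mR_A; mR_B] = S·[w10; w11]:
  w00 = 0, w01 = 1/2, w10 = 1, w11 = 1/2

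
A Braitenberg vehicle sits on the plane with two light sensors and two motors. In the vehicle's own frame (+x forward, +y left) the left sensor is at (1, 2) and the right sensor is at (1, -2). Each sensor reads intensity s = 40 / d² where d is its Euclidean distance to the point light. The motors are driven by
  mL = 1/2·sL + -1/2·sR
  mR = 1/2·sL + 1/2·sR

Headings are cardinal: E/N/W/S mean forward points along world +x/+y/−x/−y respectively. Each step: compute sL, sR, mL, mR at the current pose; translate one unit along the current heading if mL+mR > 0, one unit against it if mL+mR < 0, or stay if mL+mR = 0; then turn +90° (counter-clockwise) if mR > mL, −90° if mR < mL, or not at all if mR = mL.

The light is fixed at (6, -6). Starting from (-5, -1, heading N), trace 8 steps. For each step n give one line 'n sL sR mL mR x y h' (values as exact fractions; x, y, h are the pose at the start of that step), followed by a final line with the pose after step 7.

0 8/41 40/117 -352/4797 1288/4797 -5 -1 N
1 1/4 5/26 3/104 23/104 -5 0 W
2 8/25 40/221 384/5525 1384/5525 -6 0 S
3 4/17 4/13 -8/221 60/221 -6 -1 E
4 8/41 40/117 -352/4797 1288/4797 -5 -1 N
5 1/4 5/26 3/104 23/104 -5 0 W
6 8/25 40/221 384/5525 1384/5525 -6 0 S
7 4/17 4/13 -8/221 60/221 -6 -1 E
final -5 -1 N

n=0: pose=(-5,-1,N); sL=8/41, sR=40/117; mL=-352/4797, mR=1288/4797; mL+mR=8/41 → advance +1; mR−mL=40/117 → turn +1·90°
n=1: pose=(-5,0,W); sL=1/4, sR=5/26; mL=3/104, mR=23/104; mL+mR=1/4 → advance +1; mR−mL=5/26 → turn +1·90°
n=2: pose=(-6,0,S); sL=8/25, sR=40/221; mL=384/5525, mR=1384/5525; mL+mR=8/25 → advance +1; mR−mL=40/221 → turn +1·90°
n=3: pose=(-6,-1,E); sL=4/17, sR=4/13; mL=-8/221, mR=60/221; mL+mR=4/17 → advance +1; mR−mL=4/13 → turn +1·90°
n=4: pose=(-5,-1,N); sL=8/41, sR=40/117; mL=-352/4797, mR=1288/4797; mL+mR=8/41 → advance +1; mR−mL=40/117 → turn +1·90°
n=5: pose=(-5,0,W); sL=1/4, sR=5/26; mL=3/104, mR=23/104; mL+mR=1/4 → advance +1; mR−mL=5/26 → turn +1·90°
n=6: pose=(-6,0,S); sL=8/25, sR=40/221; mL=384/5525, mR=1384/5525; mL+mR=8/25 → advance +1; mR−mL=40/221 → turn +1·90°
n=7: pose=(-6,-1,E); sL=4/17, sR=4/13; mL=-8/221, mR=60/221; mL+mR=4/17 → advance +1; mR−mL=4/13 → turn +1·90°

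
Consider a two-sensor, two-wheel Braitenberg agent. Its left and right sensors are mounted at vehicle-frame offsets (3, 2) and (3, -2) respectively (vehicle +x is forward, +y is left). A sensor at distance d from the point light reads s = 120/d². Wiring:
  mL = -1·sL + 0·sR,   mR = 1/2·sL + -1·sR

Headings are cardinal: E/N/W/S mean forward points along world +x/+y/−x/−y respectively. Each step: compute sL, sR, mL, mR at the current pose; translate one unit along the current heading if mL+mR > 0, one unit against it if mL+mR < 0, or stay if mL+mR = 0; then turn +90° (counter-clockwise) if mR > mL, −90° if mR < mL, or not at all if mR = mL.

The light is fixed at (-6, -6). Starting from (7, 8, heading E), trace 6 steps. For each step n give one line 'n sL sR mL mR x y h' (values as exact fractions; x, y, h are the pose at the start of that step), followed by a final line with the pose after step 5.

n=0: pose=(7,8,E); sL=15/64, sR=3/10; mL=-15/64, mR=-117/640; mL+mR=-267/640 → advance -1; mR−mL=33/640 → turn +1·90°
n=1: pose=(6,8,N); sL=120/389, sR=24/97; mL=-120/389, mR=-3516/37733; mL+mR=-15156/37733 → advance -1; mR−mL=8124/37733 → turn +1·90°
n=2: pose=(6,7,W); sL=60/101, sR=20/51; mL=-60/101, mR=-490/5151; mL+mR=-3550/5151 → advance -1; mR−mL=2570/5151 → turn +1·90°
n=3: pose=(7,7,S); sL=24/65, sR=120/221; mL=-24/65, mR=-396/1105; mL+mR=-804/1105 → advance -1; mR−mL=12/1105 → turn +1·90°
n=4: pose=(7,8,E); sL=15/64, sR=3/10; mL=-15/64, mR=-117/640; mL+mR=-267/640 → advance -1; mR−mL=33/640 → turn +1·90°
n=5: pose=(6,8,N); sL=120/389, sR=24/97; mL=-120/389, mR=-3516/37733; mL+mR=-15156/37733 → advance -1; mR−mL=8124/37733 → turn +1·90°

0 15/64 3/10 -15/64 -117/640 7 8 E
1 120/389 24/97 -120/389 -3516/37733 6 8 N
2 60/101 20/51 -60/101 -490/5151 6 7 W
3 24/65 120/221 -24/65 -396/1105 7 7 S
4 15/64 3/10 -15/64 -117/640 7 8 E
5 120/389 24/97 -120/389 -3516/37733 6 8 N
final 6 7 W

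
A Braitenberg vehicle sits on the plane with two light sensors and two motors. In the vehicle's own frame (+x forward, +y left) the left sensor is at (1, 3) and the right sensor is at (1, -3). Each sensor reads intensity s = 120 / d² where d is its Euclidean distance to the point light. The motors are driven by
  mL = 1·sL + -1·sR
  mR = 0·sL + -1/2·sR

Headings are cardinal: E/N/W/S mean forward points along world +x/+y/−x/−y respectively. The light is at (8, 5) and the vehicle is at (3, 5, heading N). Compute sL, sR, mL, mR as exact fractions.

24/13 24 -288/13 -12

left sensor world pos  = (0, 6); dL² = 65
right sensor world pos = (6, 6); dR² = 5
sL = 120/65 = 24/13
sR = 120/5 = 24
mL = 1·sL + -1·sR = -288/13
mR = 0·sL + -1/2·sR = -12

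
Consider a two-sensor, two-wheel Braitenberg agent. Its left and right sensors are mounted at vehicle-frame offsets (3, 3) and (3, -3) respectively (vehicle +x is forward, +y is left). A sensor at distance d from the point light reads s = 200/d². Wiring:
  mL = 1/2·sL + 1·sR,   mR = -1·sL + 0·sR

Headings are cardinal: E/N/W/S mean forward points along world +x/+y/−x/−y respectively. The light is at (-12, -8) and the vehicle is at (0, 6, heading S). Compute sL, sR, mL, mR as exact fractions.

100/173 100/101 22350/17473 -100/173

left sensor world pos  = (3, 3); dL² = 346
right sensor world pos = (-3, 3); dR² = 202
sL = 200/346 = 100/173
sR = 200/202 = 100/101
mL = 1/2·sL + 1·sR = 22350/17473
mR = -1·sL + 0·sR = -100/173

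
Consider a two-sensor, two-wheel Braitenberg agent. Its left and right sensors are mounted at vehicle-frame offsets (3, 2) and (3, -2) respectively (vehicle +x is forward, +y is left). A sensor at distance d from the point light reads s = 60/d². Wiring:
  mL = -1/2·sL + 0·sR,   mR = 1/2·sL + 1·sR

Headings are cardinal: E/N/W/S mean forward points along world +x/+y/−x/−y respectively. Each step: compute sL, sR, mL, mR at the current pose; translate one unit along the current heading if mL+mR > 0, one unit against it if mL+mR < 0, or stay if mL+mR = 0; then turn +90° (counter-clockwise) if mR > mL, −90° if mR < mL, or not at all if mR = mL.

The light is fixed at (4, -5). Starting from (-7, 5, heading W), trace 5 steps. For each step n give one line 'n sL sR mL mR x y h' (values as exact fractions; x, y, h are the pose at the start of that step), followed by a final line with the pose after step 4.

0 3/13 3/17 -3/26 129/442 -7 5 W
1 60/149 12/49 -30/149 3258/7301 -8 5 S
2 30/101 6/13 -15/101 801/1313 -8 4 E
3 60/313 4/15 -30/313 1702/4695 -7 4 N
4 3/13 3/17 -3/26 129/442 -7 5 W
final -8 5 S

n=0: pose=(-7,5,W); sL=3/13, sR=3/17; mL=-3/26, mR=129/442; mL+mR=3/17 → advance +1; mR−mL=90/221 → turn +1·90°
n=1: pose=(-8,5,S); sL=60/149, sR=12/49; mL=-30/149, mR=3258/7301; mL+mR=12/49 → advance +1; mR−mL=4728/7301 → turn +1·90°
n=2: pose=(-8,4,E); sL=30/101, sR=6/13; mL=-15/101, mR=801/1313; mL+mR=6/13 → advance +1; mR−mL=996/1313 → turn +1·90°
n=3: pose=(-7,4,N); sL=60/313, sR=4/15; mL=-30/313, mR=1702/4695; mL+mR=4/15 → advance +1; mR−mL=2152/4695 → turn +1·90°
n=4: pose=(-7,5,W); sL=3/13, sR=3/17; mL=-3/26, mR=129/442; mL+mR=3/17 → advance +1; mR−mL=90/221 → turn +1·90°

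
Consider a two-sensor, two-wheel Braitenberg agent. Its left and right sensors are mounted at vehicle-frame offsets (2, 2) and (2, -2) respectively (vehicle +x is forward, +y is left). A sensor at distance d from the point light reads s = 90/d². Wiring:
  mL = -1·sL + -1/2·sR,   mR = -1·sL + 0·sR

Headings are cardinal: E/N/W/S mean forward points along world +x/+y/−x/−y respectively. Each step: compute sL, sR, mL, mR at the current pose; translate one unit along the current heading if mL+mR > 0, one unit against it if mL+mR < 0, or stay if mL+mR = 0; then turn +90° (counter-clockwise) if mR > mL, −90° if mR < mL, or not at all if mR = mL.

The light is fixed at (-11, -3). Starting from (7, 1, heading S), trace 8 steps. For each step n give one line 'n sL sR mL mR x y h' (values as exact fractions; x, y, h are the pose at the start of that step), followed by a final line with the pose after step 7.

n=0: pose=(7,1,S); sL=45/202, sR=9/26; mL=-2079/5252, mR=-45/202; mL+mR=-3249/5252 → advance -1; mR−mL=9/52 → turn +1·90°
n=1: pose=(7,2,E); sL=90/449, sR=90/409; mL=-57015/183641, mR=-90/449; mL+mR=-93825/183641 → advance -1; mR−mL=45/409 → turn +1·90°
n=2: pose=(6,2,N); sL=45/137, sR=9/41; mL=-4923/11234, mR=-45/137; mL+mR=-8613/11234 → advance -1; mR−mL=9/82 → turn +1·90°
n=3: pose=(6,1,W); sL=90/229, sR=10/29; mL=-3755/6641, mR=-90/229; mL+mR=-6365/6641 → advance -1; mR−mL=5/29 → turn +1·90°
n=4: pose=(7,1,S); sL=45/202, sR=9/26; mL=-2079/5252, mR=-45/202; mL+mR=-3249/5252 → advance -1; mR−mL=9/52 → turn +1·90°
n=5: pose=(7,2,E); sL=90/449, sR=90/409; mL=-57015/183641, mR=-90/449; mL+mR=-93825/183641 → advance -1; mR−mL=45/409 → turn +1·90°
n=6: pose=(6,2,N); sL=45/137, sR=9/41; mL=-4923/11234, mR=-45/137; mL+mR=-8613/11234 → advance -1; mR−mL=9/82 → turn +1·90°
n=7: pose=(6,1,W); sL=90/229, sR=10/29; mL=-3755/6641, mR=-90/229; mL+mR=-6365/6641 → advance -1; mR−mL=5/29 → turn +1·90°

0 45/202 9/26 -2079/5252 -45/202 7 1 S
1 90/449 90/409 -57015/183641 -90/449 7 2 E
2 45/137 9/41 -4923/11234 -45/137 6 2 N
3 90/229 10/29 -3755/6641 -90/229 6 1 W
4 45/202 9/26 -2079/5252 -45/202 7 1 S
5 90/449 90/409 -57015/183641 -90/449 7 2 E
6 45/137 9/41 -4923/11234 -45/137 6 2 N
7 90/229 10/29 -3755/6641 -90/229 6 1 W
final 7 1 S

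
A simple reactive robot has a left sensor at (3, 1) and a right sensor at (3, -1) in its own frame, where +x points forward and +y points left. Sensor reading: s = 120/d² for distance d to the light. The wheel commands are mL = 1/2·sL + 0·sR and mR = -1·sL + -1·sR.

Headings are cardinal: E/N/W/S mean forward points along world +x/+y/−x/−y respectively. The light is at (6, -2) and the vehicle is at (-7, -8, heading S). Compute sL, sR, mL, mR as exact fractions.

left sensor world pos  = (-6, -11); dL² = 225
right sensor world pos = (-8, -11); dR² = 277
sL = 120/225 = 8/15
sR = 120/277 = 120/277
mL = 1/2·sL + 0·sR = 4/15
mR = -1·sL + -1·sR = -4016/4155

8/15 120/277 4/15 -4016/4155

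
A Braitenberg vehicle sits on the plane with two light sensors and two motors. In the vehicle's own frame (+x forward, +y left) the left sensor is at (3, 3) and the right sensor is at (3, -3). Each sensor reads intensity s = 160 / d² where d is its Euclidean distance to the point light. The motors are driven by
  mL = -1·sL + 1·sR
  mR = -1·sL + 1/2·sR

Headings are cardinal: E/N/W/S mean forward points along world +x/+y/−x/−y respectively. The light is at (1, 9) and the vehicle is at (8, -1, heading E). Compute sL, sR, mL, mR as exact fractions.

160/149 160/269 -19200/40081 -31120/40081

left sensor world pos  = (11, 2); dL² = 149
right sensor world pos = (11, -4); dR² = 269
sL = 160/149 = 160/149
sR = 160/269 = 160/269
mL = -1·sL + 1·sR = -19200/40081
mR = -1·sL + 1/2·sR = -31120/40081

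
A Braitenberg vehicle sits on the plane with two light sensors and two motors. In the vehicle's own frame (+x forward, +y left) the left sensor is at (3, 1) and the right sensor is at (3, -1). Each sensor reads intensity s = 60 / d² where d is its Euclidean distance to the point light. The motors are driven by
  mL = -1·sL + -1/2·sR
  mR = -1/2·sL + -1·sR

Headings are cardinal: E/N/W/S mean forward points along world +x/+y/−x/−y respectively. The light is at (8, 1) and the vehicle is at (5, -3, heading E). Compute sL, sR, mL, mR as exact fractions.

left sensor world pos  = (8, -2); dL² = 9
right sensor world pos = (8, -4); dR² = 25
sL = 60/9 = 20/3
sR = 60/25 = 12/5
mL = -1·sL + -1/2·sR = -118/15
mR = -1/2·sL + -1·sR = -86/15

20/3 12/5 -118/15 -86/15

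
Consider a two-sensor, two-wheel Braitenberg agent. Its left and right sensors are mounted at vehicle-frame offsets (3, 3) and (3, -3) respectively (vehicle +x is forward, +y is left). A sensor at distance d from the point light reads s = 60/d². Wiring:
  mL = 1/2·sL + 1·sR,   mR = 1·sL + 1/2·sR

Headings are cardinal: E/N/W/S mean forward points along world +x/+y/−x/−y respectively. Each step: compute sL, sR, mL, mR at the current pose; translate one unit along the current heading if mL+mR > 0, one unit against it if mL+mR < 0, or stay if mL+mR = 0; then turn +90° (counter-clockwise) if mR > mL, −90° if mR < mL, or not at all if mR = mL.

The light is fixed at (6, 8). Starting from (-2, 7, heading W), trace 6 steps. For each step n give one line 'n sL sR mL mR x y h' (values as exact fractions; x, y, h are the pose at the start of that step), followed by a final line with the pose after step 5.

n=0: pose=(-2,7,W); sL=60/137, sR=12/25; mL=2394/3425, mR=2322/3425; mL+mR=4716/3425 → advance +1; mR−mL=-72/3425 → turn -1·90°
n=1: pose=(-3,7,N); sL=15/37, sR=3/2; mL=63/37, mR=171/148; mL+mR=423/148 → advance +1; mR−mL=-81/148 → turn -1·90°
n=2: pose=(-3,8,E); sL=4/3, sR=4/3; mL=2, mR=2; mL+mR=4 → advance +1; mR−mL=0 → turn +0·90°
n=3: pose=(-2,8,E); sL=30/17, sR=30/17; mL=45/17, mR=45/17; mL+mR=90/17 → advance +1; mR−mL=0 → turn +0·90°
n=4: pose=(-1,8,E); sL=12/5, sR=12/5; mL=18/5, mR=18/5; mL+mR=36/5 → advance +1; mR−mL=0 → turn +0·90°
n=5: pose=(0,8,E); sL=10/3, sR=10/3; mL=5, mR=5; mL+mR=10 → advance +1; mR−mL=0 → turn +0·90°

0 60/137 12/25 2394/3425 2322/3425 -2 7 W
1 15/37 3/2 63/37 171/148 -3 7 N
2 4/3 4/3 2 2 -3 8 E
3 30/17 30/17 45/17 45/17 -2 8 E
4 12/5 12/5 18/5 18/5 -1 8 E
5 10/3 10/3 5 5 0 8 E
final 1 8 E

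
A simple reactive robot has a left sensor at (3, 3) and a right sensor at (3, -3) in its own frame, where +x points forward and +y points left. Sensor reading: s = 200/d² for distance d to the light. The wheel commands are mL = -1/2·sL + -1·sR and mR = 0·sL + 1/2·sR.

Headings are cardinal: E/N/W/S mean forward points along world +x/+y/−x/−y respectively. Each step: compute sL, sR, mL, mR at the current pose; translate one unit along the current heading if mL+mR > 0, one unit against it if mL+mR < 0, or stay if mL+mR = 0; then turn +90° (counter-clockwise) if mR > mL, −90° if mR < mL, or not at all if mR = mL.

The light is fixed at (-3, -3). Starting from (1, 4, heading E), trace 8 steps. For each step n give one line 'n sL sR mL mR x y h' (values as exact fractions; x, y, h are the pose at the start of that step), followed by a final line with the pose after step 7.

0 200/149 40/13 -7260/1937 20/13 1 4 E
1 2 25/17 -42/17 25/34 0 4 N
2 200/9 200/81 -1100/81 100/81 0 3 W
3 100/29 20 -630/29 10 1 3 S
4 200/149 40/13 -7260/1937 20/13 1 4 E
5 2 25/17 -42/17 25/34 0 4 N
6 200/9 200/81 -1100/81 100/81 0 3 W
7 100/29 20 -630/29 10 1 3 S
final 1 4 E

n=0: pose=(1,4,E); sL=200/149, sR=40/13; mL=-7260/1937, mR=20/13; mL+mR=-4280/1937 → advance -1; mR−mL=10240/1937 → turn +1·90°
n=1: pose=(0,4,N); sL=2, sR=25/17; mL=-42/17, mR=25/34; mL+mR=-59/34 → advance -1; mR−mL=109/34 → turn +1·90°
n=2: pose=(0,3,W); sL=200/9, sR=200/81; mL=-1100/81, mR=100/81; mL+mR=-1000/81 → advance -1; mR−mL=400/27 → turn +1·90°
n=3: pose=(1,3,S); sL=100/29, sR=20; mL=-630/29, mR=10; mL+mR=-340/29 → advance -1; mR−mL=920/29 → turn +1·90°
n=4: pose=(1,4,E); sL=200/149, sR=40/13; mL=-7260/1937, mR=20/13; mL+mR=-4280/1937 → advance -1; mR−mL=10240/1937 → turn +1·90°
n=5: pose=(0,4,N); sL=2, sR=25/17; mL=-42/17, mR=25/34; mL+mR=-59/34 → advance -1; mR−mL=109/34 → turn +1·90°
n=6: pose=(0,3,W); sL=200/9, sR=200/81; mL=-1100/81, mR=100/81; mL+mR=-1000/81 → advance -1; mR−mL=400/27 → turn +1·90°
n=7: pose=(1,3,S); sL=100/29, sR=20; mL=-630/29, mR=10; mL+mR=-340/29 → advance -1; mR−mL=920/29 → turn +1·90°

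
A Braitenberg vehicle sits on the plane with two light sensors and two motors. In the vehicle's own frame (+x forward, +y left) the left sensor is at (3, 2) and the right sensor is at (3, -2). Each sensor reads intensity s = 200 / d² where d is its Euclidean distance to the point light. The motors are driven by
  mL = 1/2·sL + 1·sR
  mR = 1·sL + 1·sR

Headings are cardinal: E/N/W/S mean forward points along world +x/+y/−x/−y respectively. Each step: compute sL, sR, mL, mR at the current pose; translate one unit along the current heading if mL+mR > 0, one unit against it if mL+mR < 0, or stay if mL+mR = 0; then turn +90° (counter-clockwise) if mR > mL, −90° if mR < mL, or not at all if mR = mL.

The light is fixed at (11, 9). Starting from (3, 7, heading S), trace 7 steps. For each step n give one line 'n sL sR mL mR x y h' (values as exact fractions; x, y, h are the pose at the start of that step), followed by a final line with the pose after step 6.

n=0: pose=(3,7,S); sL=200/61, sR=8/5; mL=988/305, mR=1488/305; mL+mR=2476/305 → advance +1; mR−mL=100/61 → turn +1·90°
n=1: pose=(3,6,E); sL=100/13, sR=4; mL=102/13, mR=152/13; mL+mR=254/13 → advance +1; mR−mL=50/13 → turn +1·90°
n=2: pose=(4,6,N); sL=200/81, sR=8; mL=748/81, mR=848/81; mL+mR=532/27 → advance +1; mR−mL=100/81 → turn +1·90°
n=3: pose=(4,7,W); sL=50/29, sR=2; mL=83/29, mR=108/29; mL+mR=191/29 → advance +1; mR−mL=25/29 → turn +1·90°
n=4: pose=(3,7,S); sL=200/61, sR=8/5; mL=988/305, mR=1488/305; mL+mR=2476/305 → advance +1; mR−mL=100/61 → turn +1·90°
n=5: pose=(3,6,E); sL=100/13, sR=4; mL=102/13, mR=152/13; mL+mR=254/13 → advance +1; mR−mL=50/13 → turn +1·90°
n=6: pose=(4,6,N); sL=200/81, sR=8; mL=748/81, mR=848/81; mL+mR=532/27 → advance +1; mR−mL=100/81 → turn +1·90°

0 200/61 8/5 988/305 1488/305 3 7 S
1 100/13 4 102/13 152/13 3 6 E
2 200/81 8 748/81 848/81 4 6 N
3 50/29 2 83/29 108/29 4 7 W
4 200/61 8/5 988/305 1488/305 3 7 S
5 100/13 4 102/13 152/13 3 6 E
6 200/81 8 748/81 848/81 4 6 N
final 4 7 W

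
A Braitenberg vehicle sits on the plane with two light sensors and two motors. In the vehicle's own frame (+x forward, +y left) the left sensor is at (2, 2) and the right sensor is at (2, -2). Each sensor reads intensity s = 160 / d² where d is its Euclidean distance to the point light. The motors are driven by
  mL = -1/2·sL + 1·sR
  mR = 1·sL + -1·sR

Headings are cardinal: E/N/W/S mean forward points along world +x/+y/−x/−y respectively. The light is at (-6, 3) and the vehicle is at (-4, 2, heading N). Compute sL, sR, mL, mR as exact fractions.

160 160/17 -1200/17 2560/17

left sensor world pos  = (-6, 4); dL² = 1
right sensor world pos = (-2, 4); dR² = 17
sL = 160/1 = 160
sR = 160/17 = 160/17
mL = -1/2·sL + 1·sR = -1200/17
mR = 1·sL + -1·sR = 2560/17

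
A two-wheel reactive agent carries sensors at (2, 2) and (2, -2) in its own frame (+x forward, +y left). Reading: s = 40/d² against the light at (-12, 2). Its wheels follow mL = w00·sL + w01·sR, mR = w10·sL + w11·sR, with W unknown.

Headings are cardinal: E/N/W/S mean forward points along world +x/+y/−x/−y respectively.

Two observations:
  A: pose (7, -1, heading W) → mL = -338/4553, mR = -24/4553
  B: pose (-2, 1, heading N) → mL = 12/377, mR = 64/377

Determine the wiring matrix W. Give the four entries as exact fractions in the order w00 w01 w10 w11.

1/2 -1 1/2 -1/2

obs A: pose=(7,-1,W) → sL=20/157, sR=4/29, mL=-338/4553, mR=-24/4553
obs B: pose=(-2,1,N) → sL=8/13, sR=8/29, mL=12/377, mR=64/377
sensor matrix S = [[20/157, 4/29], [8/13, 8/29]]; det S = -2944/59189
solve [mL_A; mL_B] = S·[w00; w01] and [mR_A; mR_B] = S·[w10; w11]:
  w00 = 1/2, w01 = -1, w10 = 1/2, w11 = -1/2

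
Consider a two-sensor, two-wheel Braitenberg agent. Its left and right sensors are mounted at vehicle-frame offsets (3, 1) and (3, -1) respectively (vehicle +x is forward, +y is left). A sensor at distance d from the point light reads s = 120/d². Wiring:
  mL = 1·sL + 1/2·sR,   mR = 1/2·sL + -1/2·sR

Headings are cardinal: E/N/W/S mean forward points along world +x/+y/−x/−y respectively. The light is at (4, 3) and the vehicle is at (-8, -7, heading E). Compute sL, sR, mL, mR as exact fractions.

20/27 60/101 2830/2727 200/2727

left sensor world pos  = (-5, -6); dL² = 162
right sensor world pos = (-5, -8); dR² = 202
sL = 120/162 = 20/27
sR = 120/202 = 60/101
mL = 1·sL + 1/2·sR = 2830/2727
mR = 1/2·sL + -1/2·sR = 200/2727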